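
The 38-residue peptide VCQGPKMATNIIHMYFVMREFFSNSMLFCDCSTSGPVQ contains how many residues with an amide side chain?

4

Only N (asparagine) and Q (glutamine) carry a side-chain carboxamide.
Matching residues: Q3, N10, N24, Q38.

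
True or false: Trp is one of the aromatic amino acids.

True

Phenylalanine (F), tryptophan (W), and tyrosine (Y) have aromatic ring side chains.
Tryptophan is in this group.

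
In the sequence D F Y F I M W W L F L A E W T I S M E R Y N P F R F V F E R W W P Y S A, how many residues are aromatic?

14

Phenylalanine (F), tryptophan (W), and tyrosine (Y) have aromatic ring side chains.
Matching residues: F2, Y3, F4, W7, W8, F10, W14, Y21, F24, F26, F28, W31, W32, Y34.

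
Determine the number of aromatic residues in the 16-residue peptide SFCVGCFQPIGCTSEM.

2

F, W, and Y each carry an aromatic ring on the side chain.
Matching residues: F2, F7.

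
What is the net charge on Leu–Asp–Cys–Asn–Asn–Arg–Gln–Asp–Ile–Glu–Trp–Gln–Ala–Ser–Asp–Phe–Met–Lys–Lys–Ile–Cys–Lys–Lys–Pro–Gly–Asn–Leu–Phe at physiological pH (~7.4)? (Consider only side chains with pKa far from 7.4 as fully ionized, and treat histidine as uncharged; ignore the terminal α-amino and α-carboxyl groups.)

+1

Near pH 7.4, K and R contribute +1 each, D and E contribute −1 each, and every other side chain (His included, as stated) is uncharged.
Positive (K, R): Arg6, Lys18, Lys19, Lys22, Lys23 → +5.
Negative (D, E): Asp2, Asp8, Glu10, Asp15 → −4.
Net charge = (+5) + (−4) = +1.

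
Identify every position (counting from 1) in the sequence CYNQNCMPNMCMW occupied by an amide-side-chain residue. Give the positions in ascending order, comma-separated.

3, 4, 5, 9

Matching residues: N3, Q4, N5, N9.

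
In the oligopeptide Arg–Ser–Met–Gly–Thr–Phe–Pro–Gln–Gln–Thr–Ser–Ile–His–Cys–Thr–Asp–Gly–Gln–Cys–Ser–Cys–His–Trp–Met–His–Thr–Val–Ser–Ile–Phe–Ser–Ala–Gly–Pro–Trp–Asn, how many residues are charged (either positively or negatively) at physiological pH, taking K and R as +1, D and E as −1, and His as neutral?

2

Charged side chains at pH ~7.4: K, R (positive); D, E (negative).
Matching residues: Arg1, Asp16.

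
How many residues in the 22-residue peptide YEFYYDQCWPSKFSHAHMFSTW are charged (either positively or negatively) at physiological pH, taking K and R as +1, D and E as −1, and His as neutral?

3

Charged side chains at pH ~7.4: K, R (positive); D, E (negative).
Matching residues: E2, D6, K12.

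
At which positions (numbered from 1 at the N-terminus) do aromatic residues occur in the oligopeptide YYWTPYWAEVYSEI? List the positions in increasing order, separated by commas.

Phenylalanine (F), tryptophan (W), and tyrosine (Y) have aromatic ring side chains.
Matching residues: Y1, Y2, W3, Y6, W7, Y11.

1, 2, 3, 6, 7, 11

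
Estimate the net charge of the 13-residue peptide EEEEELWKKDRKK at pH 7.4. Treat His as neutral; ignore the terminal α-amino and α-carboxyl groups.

The side chains ionized at physiological pH are Lys/Arg (+1) and Asp/Glu (−1); with His treated as neutral, nothing else contributes.
Positive (K, R): K8, K9, R11, K12, K13 → +5.
Negative (D, E): E1, E2, E3, E4, E5, D10 → −6.
Net charge = (+5) + (−6) = −1.

-1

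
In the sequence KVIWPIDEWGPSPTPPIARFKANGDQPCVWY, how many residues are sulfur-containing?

Only Cys (C) and Met (M) have a sulfur atom in the side chain.
Matching residues: C28.

1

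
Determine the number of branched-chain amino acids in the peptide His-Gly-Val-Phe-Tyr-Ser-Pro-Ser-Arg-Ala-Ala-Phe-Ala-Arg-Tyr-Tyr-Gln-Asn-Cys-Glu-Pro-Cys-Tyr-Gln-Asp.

1

Valine (V), leucine (L), and isoleucine (I) are the branched-chain amino acids.
Matching residues: Val3.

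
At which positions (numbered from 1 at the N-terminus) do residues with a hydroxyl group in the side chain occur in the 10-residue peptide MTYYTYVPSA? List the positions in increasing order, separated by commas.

2, 3, 4, 5, 6, 9

The –OH-bearing residues are Ser, Thr (aliphatic alcohols), and Tyr (phenol).
Matching residues: T2, Y3, Y4, T5, Y6, S9.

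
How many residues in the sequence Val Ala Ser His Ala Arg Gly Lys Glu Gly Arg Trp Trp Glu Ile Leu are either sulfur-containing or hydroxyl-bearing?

1

Sulfur-containing: C, M. Hydroxyl-bearing: S, T, Y.
Sulfur-containing residues here: none (0).
Hydroxyl-bearing residues here: Ser3 (1).
The two groups share no amino acid, so total = 0 + 1 = 1.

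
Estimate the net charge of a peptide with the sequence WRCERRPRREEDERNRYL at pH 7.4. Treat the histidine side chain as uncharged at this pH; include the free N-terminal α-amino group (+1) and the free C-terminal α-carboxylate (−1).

+2

At pH ~7.4 the Lys and Arg side chains are protonated (+1), the Asp and Glu side chains are deprotonated (−1), and with His taken as neutral all other side chains carry no charge.
Positive (K, R): R2, R5, R6, R8, R9, R14, R16 → +7.
Negative (D, E): E4, E10, E11, D12, E13 → −5.
The N-terminus (+1) and C-terminus (−1) cancel.
Net charge = (+7) + (−5) = +2.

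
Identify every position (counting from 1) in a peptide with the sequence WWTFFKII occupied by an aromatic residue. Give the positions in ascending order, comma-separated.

1, 2, 4, 5

Matching residues: W1, W2, F4, F5.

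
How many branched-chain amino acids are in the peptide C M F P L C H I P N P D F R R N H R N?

V, L, and I make up the branched-chain aliphatic group.
Matching residues: L5, I8.

2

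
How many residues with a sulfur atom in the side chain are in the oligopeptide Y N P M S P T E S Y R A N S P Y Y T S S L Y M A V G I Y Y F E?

Cysteine (C, thiol) and methionine (M, thioether) are the two sulfur-containing amino acids.
Matching residues: M4, M23.

2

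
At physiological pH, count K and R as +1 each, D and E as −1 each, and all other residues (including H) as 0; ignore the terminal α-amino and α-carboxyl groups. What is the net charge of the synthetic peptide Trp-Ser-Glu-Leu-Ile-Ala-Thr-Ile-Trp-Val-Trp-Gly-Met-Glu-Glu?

-3

Positive (K, R): none → +0.
Negative (D, E): Glu3, Glu14, Glu15 → −3.
Net charge = (+0) + (−3) = −3.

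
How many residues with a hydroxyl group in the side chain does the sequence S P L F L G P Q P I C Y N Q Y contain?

3

S, T, and Y are the three residues with a side-chain hydroxyl.
Matching residues: S1, Y12, Y15.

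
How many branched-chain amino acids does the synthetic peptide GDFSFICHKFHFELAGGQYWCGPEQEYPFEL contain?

Valine (V), leucine (L), and isoleucine (I) are the branched-chain amino acids.
Matching residues: I6, L14, L31.

3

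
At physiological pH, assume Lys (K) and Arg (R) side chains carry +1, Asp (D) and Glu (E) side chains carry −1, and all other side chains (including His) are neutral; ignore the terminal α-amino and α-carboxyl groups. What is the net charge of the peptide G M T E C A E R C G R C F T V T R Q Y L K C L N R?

+3

Positive (K, R): R8, R11, R17, K21, R25 → +5.
Negative (D, E): E4, E7 → −2.
Net charge = (+5) + (−2) = +3.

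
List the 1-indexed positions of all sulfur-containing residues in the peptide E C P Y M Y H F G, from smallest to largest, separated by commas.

Only Cys (C) and Met (M) have a sulfur atom in the side chain.
Matching residues: C2, M5.

2, 5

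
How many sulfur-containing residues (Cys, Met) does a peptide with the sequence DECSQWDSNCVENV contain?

2

Matching residues: C3, C10.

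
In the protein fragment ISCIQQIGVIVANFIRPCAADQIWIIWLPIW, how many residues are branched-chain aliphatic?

12

Valine (V), leucine (L), and isoleucine (I) are the branched-chain amino acids.
Matching residues: I1, I4, I7, V9, I10, V11, I15, I23, I25, I26, L28, I30.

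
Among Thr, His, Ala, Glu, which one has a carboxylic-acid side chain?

Glu

Only D (aspartate) and E (glutamate) carry a side-chain carboxylic acid.
Of the listed options, only Glu belongs to this group.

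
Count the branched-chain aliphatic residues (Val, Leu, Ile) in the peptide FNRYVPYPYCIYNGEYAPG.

2

Matching residues: V5, I11.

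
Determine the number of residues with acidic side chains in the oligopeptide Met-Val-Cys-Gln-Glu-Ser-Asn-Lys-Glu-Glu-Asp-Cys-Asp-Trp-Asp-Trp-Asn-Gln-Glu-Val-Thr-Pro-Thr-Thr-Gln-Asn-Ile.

Only D (aspartate) and E (glutamate) carry a side-chain carboxylic acid.
Matching residues: Glu5, Glu9, Glu10, Asp11, Asp13, Asp15, Glu19.

7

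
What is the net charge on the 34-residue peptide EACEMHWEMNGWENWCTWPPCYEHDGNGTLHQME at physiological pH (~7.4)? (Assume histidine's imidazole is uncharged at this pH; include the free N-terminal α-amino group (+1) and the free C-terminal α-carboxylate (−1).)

-7

Near pH 7.4, K and R contribute +1 each, D and E contribute −1 each, and every other side chain (His included, as stated) is uncharged.
Positive (K, R): none → +0.
Negative (D, E): E1, E4, E8, E13, E23, D25, E34 → −7.
The N-terminus (+1) and C-terminus (−1) cancel.
Net charge = (+0) + (−7) = −7.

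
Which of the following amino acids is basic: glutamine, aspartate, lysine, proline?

lysine

Lysine (K), arginine (R), and histidine (H) have basic, nitrogen-containing side chains.
Of the listed options, only lysine belongs to this group.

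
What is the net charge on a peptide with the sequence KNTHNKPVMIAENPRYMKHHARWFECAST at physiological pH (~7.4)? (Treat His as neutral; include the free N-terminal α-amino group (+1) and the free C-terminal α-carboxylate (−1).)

The side chains ionized at physiological pH are Lys/Arg (+1) and Asp/Glu (−1); with His treated as neutral, nothing else contributes.
Positive (K, R): K1, K6, R15, K18, R22 → +5.
Negative (D, E): E12, E25 → −2.
The N-terminus (+1) and C-terminus (−1) cancel.
Net charge = (+5) + (−2) = +3.

+3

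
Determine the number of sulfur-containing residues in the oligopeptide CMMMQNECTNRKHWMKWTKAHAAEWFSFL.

6

Cysteine (C, thiol) and methionine (M, thioether) are the two sulfur-containing amino acids.
Matching residues: C1, M2, M3, M4, C8, M15.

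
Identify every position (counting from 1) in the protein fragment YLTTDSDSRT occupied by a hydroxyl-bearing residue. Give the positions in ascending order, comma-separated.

The –OH-bearing residues are Ser, Thr (aliphatic alcohols), and Tyr (phenol).
Matching residues: Y1, T3, T4, S6, S8, T10.

1, 3, 4, 6, 8, 10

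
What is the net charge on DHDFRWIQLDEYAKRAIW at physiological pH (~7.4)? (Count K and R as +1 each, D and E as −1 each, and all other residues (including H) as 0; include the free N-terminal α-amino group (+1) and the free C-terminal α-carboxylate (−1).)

Positive (K, R): R5, K14, R15 → +3.
Negative (D, E): D1, D3, D10, E11 → −4.
The N-terminus (+1) and C-terminus (−1) cancel.
Net charge = (+3) + (−4) = −1.

-1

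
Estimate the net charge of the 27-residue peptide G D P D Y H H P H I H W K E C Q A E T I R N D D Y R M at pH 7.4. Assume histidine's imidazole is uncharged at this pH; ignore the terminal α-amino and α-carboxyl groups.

Near pH 7.4, K and R contribute +1 each, D and E contribute −1 each, and every other side chain (His included, as stated) is uncharged.
Positive (K, R): K13, R21, R26 → +3.
Negative (D, E): D2, D4, E14, E18, D23, D24 → −6.
Net charge = (+3) + (−6) = −3.

-3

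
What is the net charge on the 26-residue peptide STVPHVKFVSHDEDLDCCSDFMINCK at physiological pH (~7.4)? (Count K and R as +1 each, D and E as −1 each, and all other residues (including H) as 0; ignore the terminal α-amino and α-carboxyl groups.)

-3

Positive (K, R): K7, K26 → +2.
Negative (D, E): D12, E13, D14, D16, D20 → −5.
Net charge = (+2) + (−5) = −3.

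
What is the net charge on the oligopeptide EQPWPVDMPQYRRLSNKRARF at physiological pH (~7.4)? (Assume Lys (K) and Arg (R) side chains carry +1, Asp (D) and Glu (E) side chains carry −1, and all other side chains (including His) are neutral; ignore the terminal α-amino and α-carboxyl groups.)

+3

Positive (K, R): R12, R13, K17, R18, R20 → +5.
Negative (D, E): E1, D7 → −2.
Net charge = (+5) + (−2) = +3.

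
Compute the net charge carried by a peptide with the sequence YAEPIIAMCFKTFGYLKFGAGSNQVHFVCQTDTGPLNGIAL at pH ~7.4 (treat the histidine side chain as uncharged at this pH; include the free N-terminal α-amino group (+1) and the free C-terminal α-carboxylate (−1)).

At pH ~7.4 the Lys and Arg side chains are protonated (+1), the Asp and Glu side chains are deprotonated (−1), and with His taken as neutral all other side chains carry no charge.
Positive (K, R): K11, K17 → +2.
Negative (D, E): E3, D32 → −2.
The N-terminus (+1) and C-terminus (−1) cancel.
Net charge = (+2) + (−2) = 0.

0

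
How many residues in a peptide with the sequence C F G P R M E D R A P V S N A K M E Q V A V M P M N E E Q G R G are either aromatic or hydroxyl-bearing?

Aromatic: F, W, Y. Hydroxyl-bearing: S, T, Y.
Aromatic residues here: F2 (1).
Hydroxyl-bearing residues here: S13 (1).
(Y belongs to both groups, but none appear in this sequence.) Total = 1 + 1 = 2.

2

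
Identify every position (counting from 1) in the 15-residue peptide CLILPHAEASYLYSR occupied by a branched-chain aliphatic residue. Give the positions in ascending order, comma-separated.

2, 3, 4, 12

V, L, and I make up the branched-chain aliphatic group.
Matching residues: L2, I3, L4, L12.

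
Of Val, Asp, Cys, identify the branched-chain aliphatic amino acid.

The BCAAs are Val, Leu, and Ile — aliphatic side chains with a branch point.
Of the listed options, only Val belongs to this group.

Val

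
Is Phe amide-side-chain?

The amide-side-chain residues are Asn (N) and Gln (Q).
Phenylalanine is not in this group.

No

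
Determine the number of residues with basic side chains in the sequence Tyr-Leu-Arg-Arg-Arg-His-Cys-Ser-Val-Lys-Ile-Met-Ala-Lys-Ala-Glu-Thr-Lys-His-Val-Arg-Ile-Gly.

9

Lysine (K), arginine (R), and histidine (H) have basic, nitrogen-containing side chains.
Matching residues: Arg3, Arg4, Arg5, His6, Lys10, Lys14, Lys18, His19, Arg21.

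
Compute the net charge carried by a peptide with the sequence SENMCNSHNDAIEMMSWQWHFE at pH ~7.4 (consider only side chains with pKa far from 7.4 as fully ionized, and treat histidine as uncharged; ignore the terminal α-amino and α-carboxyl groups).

The side chains ionized at physiological pH are Lys/Arg (+1) and Asp/Glu (−1); with His treated as neutral, nothing else contributes.
Positive (K, R): none → +0.
Negative (D, E): E2, D10, E13, E22 → −4.
Net charge = (+0) + (−4) = −4.

-4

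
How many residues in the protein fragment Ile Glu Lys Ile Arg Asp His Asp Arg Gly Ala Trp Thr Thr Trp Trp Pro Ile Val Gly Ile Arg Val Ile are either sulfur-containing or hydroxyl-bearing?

2

Sulfur-containing: C, M. Hydroxyl-bearing: S, T, Y.
Sulfur-containing residues here: none (0).
Hydroxyl-bearing residues here: Thr13, Thr14 (2).
The two groups share no amino acid, so total = 0 + 2 = 2.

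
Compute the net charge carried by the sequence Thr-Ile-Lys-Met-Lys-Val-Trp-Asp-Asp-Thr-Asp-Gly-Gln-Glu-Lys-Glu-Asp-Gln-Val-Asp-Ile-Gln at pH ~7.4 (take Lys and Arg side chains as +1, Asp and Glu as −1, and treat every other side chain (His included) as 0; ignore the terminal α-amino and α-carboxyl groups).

Positive (K, R): Lys3, Lys5, Lys15 → +3.
Negative (D, E): Asp8, Asp9, Asp11, Glu14, Glu16, Asp17, Asp20 → −7.
Net charge = (+3) + (−7) = −4.

-4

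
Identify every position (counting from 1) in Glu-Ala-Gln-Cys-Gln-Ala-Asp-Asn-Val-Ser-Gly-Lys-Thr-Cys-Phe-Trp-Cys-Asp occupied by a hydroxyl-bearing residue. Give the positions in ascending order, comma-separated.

Serine (S), threonine (T), and tyrosine (Y) each carry a hydroxyl group on the side chain.
Matching residues: Ser10, Thr13.

10, 13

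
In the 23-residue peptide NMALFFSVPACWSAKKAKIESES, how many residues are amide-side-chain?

1

Only N (asparagine) and Q (glutamine) carry a side-chain carboxamide.
Matching residues: N1.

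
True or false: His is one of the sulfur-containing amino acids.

Only Cys (C) and Met (M) have a sulfur atom in the side chain.
Histidine is not in this group.

False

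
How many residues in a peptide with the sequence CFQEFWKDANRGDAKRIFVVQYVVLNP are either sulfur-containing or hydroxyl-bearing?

2

Sulfur-containing: C, M. Hydroxyl-bearing: S, T, Y.
Sulfur-containing residues here: C1 (1).
Hydroxyl-bearing residues here: Y22 (1).
The two groups share no amino acid, so total = 1 + 1 = 2.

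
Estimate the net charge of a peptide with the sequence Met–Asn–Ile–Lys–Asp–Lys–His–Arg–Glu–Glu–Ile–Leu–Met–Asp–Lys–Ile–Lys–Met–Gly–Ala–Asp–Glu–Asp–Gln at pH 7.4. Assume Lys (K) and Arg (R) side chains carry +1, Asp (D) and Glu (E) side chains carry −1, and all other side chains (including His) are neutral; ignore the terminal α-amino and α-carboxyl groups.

Positive (K, R): Lys4, Lys6, Arg8, Lys15, Lys17 → +5.
Negative (D, E): Asp5, Glu9, Glu10, Asp14, Asp21, Glu22, Asp23 → −7.
Net charge = (+5) + (−7) = −2.

-2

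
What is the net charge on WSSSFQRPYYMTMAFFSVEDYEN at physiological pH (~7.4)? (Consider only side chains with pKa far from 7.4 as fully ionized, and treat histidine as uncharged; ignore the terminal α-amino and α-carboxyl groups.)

Near pH 7.4, K and R contribute +1 each, D and E contribute −1 each, and every other side chain (His included, as stated) is uncharged.
Positive (K, R): R7 → +1.
Negative (D, E): E19, D20, E22 → −3.
Net charge = (+1) + (−3) = −2.

-2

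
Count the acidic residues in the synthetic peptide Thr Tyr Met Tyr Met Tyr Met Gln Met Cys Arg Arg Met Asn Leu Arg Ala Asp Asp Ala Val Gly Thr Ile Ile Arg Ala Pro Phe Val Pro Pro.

Aspartate (D) and glutamate (E) have carboxylic-acid side chains and are the acidic amino acids.
Matching residues: Asp18, Asp19.

2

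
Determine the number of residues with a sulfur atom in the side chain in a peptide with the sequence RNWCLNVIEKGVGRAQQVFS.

1

The sulfur-bearing residues are cysteine (–SH) and methionine (–S–CH₃).
Matching residues: C4.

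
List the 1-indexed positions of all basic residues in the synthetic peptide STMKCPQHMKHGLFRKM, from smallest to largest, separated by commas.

K, R, and H are the three residues with basic side chains (ε-amine, guanidinium, and imidazole respectively).
Matching residues: K4, H8, K10, H11, R15, K16.

4, 8, 10, 11, 15, 16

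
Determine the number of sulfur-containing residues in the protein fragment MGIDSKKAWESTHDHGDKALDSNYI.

1

The sulfur-bearing residues are cysteine (–SH) and methionine (–S–CH₃).
Matching residues: M1.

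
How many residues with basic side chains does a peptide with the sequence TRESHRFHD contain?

4

The basic amino acids are Lys (K), Arg (R), and His (H).
Matching residues: R2, H5, R6, H8.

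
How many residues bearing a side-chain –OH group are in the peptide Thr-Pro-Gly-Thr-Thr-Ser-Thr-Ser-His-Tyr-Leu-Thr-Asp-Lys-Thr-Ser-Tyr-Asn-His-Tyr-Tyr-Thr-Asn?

14

The –OH-bearing residues are Ser, Thr (aliphatic alcohols), and Tyr (phenol).
Matching residues: Thr1, Thr4, Thr5, Ser6, Thr7, Ser8, Tyr10, Thr12, Thr15, Ser16, Tyr17, Tyr20, Tyr21, Thr22.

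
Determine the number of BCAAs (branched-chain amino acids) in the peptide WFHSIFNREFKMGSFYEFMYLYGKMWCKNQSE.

The BCAAs are Val, Leu, and Ile — aliphatic side chains with a branch point.
Matching residues: I5, L21.

2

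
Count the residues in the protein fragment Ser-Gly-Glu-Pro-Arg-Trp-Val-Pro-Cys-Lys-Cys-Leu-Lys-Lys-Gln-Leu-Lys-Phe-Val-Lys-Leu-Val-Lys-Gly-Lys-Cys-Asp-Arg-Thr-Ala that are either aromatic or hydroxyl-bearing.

Aromatic: F, W, Y. Hydroxyl-bearing: S, T, Y.
Aromatic residues here: Trp6, Phe18 (2).
Hydroxyl-bearing residues here: Ser1, Thr29 (2).
(Y belongs to both groups, but none appear in this sequence.) Total = 2 + 2 = 4.

4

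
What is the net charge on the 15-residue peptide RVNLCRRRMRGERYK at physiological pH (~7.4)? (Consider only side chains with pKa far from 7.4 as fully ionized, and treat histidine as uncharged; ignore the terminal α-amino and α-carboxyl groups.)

+6

Near pH 7.4, K and R contribute +1 each, D and E contribute −1 each, and every other side chain (His included, as stated) is uncharged.
Positive (K, R): R1, R6, R7, R8, R10, R13, K15 → +7.
Negative (D, E): E12 → −1.
Net charge = (+7) + (−1) = +6.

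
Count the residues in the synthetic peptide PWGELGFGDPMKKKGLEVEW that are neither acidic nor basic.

13

Acidic: D, E. Basic: K, R, H. All other residues are neither.
Matching residues: P1, W2, G3, L5, G6, F7, G8, P10, M11, G15, L16, V18, W20.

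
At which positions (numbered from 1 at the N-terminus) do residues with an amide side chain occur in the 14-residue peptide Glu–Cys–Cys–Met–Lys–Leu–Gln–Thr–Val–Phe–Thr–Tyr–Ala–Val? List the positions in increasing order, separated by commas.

Asparagine (N) and glutamine (Q) have uncharged amide side chains.
Matching residues: Gln7.

7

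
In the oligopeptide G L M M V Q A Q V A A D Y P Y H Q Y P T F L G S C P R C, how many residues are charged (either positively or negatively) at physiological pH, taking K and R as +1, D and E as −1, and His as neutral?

Charged side chains at pH ~7.4: K, R (positive); D, E (negative).
Matching residues: D12, R27.

2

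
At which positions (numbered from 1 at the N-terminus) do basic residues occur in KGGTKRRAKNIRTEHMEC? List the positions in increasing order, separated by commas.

K, R, and H are the three residues with basic side chains (ε-amine, guanidinium, and imidazole respectively).
Matching residues: K1, K5, R6, R7, K9, R12, H15.

1, 5, 6, 7, 9, 12, 15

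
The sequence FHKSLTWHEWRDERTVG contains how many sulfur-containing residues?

0

Only Cys (C) and Met (M) have a sulfur atom in the side chain.
None of the 17 residues belong to this group.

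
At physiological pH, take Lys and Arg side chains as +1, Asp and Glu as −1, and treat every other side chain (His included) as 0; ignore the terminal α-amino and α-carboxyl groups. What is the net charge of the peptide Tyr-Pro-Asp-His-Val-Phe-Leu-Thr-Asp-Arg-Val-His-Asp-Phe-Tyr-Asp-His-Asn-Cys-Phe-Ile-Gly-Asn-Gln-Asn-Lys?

-2

Positive (K, R): Arg10, Lys26 → +2.
Negative (D, E): Asp3, Asp9, Asp13, Asp16 → −4.
Net charge = (+2) + (−4) = −2.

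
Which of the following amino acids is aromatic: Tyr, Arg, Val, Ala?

F, W, and Y each carry an aromatic ring on the side chain.
Of the listed options, only Tyr belongs to this group.

Tyr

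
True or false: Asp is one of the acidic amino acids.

True

The acidic residues are Asp (D) and Glu (E), whose side chains end in a carboxylate group.
Aspartate is in this group.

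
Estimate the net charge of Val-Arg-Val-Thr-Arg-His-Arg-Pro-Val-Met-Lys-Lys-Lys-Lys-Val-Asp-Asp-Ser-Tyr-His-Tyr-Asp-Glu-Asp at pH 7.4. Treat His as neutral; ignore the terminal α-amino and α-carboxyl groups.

The side chains ionized at physiological pH are Lys/Arg (+1) and Asp/Glu (−1); with His treated as neutral, nothing else contributes.
Positive (K, R): Arg2, Arg5, Arg7, Lys11, Lys12, Lys13, Lys14 → +7.
Negative (D, E): Asp16, Asp17, Asp22, Glu23, Asp24 → −5.
Net charge = (+7) + (−5) = +2.

+2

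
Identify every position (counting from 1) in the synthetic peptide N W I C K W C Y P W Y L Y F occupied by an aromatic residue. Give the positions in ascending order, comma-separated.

Phenylalanine (F), tryptophan (W), and tyrosine (Y) have aromatic ring side chains.
Matching residues: W2, W6, Y8, W10, Y11, Y13, F14.

2, 6, 8, 10, 11, 13, 14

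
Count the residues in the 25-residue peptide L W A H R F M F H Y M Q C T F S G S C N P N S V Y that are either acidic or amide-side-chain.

3

Acidic: D, E. Amide-side-chain: N, Q.
Acidic residues here: none (0).
Amide-side-chain residues here: Q12, N20, N22 (3).
The two groups share no amino acid, so total = 0 + 3 = 3.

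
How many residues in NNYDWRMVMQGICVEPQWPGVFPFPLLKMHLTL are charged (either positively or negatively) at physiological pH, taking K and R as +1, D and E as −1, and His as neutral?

Charged side chains at pH ~7.4: K, R (positive); D, E (negative).
Matching residues: D4, R6, E15, K28.

4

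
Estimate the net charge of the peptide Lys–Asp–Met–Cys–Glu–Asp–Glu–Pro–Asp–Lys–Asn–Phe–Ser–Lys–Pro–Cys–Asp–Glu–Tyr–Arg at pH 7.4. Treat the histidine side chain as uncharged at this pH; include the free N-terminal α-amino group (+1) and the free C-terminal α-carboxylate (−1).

-3

At pH ~7.4 the Lys and Arg side chains are protonated (+1), the Asp and Glu side chains are deprotonated (−1), and with His taken as neutral all other side chains carry no charge.
Positive (K, R): Lys1, Lys10, Lys14, Arg20 → +4.
Negative (D, E): Asp2, Glu5, Asp6, Glu7, Asp9, Asp17, Glu18 → −7.
The N-terminus (+1) and C-terminus (−1) cancel.
Net charge = (+4) + (−7) = −3.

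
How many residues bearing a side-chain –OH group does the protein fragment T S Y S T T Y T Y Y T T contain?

12

The –OH-bearing residues are Ser, Thr (aliphatic alcohols), and Tyr (phenol).
Matching residues: T1, S2, Y3, S4, T5, T6, Y7, T8, Y9, Y10, T11, T12.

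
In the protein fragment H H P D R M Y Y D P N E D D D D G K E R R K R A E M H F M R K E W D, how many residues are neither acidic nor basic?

12

Acidic: D, E. Basic: K, R, H. All other residues are neither.
Matching residues: P3, M6, Y7, Y8, P10, N11, G17, A24, M26, F28, M29, W33.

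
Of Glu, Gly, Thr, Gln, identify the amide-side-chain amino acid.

The amide-side-chain residues are Asn (N) and Gln (Q).
Of the listed options, only Gln belongs to this group.

Gln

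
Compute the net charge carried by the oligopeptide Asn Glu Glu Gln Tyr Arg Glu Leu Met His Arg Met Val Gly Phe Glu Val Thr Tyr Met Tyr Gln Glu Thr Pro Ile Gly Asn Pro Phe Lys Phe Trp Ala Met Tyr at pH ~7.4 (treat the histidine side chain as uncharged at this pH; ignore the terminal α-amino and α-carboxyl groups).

-2

The side chains ionized at physiological pH are Lys/Arg (+1) and Asp/Glu (−1); with His treated as neutral, nothing else contributes.
Positive (K, R): Arg6, Arg11, Lys31 → +3.
Negative (D, E): Glu2, Glu3, Glu7, Glu16, Glu23 → −5.
Net charge = (+3) + (−5) = −2.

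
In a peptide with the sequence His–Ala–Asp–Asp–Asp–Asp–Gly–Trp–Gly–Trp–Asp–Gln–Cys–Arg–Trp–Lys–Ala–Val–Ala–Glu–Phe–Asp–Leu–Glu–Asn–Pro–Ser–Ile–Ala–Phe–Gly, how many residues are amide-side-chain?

Asparagine (N) and glutamine (Q) have uncharged amide side chains.
Matching residues: Gln12, Asn25.

2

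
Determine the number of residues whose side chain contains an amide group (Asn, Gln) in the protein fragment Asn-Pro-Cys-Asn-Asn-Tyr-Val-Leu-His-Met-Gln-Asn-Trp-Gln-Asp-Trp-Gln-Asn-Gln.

9

Matching residues: Asn1, Asn4, Asn5, Gln11, Asn12, Gln14, Gln17, Asn18, Gln19.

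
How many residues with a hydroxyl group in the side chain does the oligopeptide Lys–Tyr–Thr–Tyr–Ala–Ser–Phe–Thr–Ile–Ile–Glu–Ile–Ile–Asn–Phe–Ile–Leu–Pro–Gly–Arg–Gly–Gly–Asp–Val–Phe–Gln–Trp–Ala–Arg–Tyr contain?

The –OH-bearing residues are Ser, Thr (aliphatic alcohols), and Tyr (phenol).
Matching residues: Tyr2, Thr3, Tyr4, Ser6, Thr8, Tyr30.

6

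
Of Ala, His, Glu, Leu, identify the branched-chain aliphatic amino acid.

V, L, and I make up the branched-chain aliphatic group.
Of the listed options, only Leu belongs to this group.

Leu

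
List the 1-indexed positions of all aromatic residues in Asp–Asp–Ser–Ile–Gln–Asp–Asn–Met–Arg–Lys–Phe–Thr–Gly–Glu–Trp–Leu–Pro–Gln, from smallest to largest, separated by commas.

11, 15

F, W, and Y each carry an aromatic ring on the side chain.
Matching residues: Phe11, Trp15.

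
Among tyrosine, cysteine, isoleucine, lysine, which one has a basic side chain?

lysine

K, R, and H are the three residues with basic side chains (ε-amine, guanidinium, and imidazole respectively).
Of the listed options, only lysine belongs to this group.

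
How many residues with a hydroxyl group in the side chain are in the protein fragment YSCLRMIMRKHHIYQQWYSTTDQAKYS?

S, T, and Y are the three residues with a side-chain hydroxyl.
Matching residues: Y1, S2, Y14, Y18, S19, T20, T21, Y26, S27.

9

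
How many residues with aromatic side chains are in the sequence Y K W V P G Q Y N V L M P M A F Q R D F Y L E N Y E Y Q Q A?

F, W, and Y each carry an aromatic ring on the side chain.
Matching residues: Y1, W3, Y8, F16, F20, Y21, Y25, Y27.

8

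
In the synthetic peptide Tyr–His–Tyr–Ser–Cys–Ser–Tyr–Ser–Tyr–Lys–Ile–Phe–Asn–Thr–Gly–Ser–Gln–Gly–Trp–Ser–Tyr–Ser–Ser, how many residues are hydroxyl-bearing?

The –OH-bearing residues are Ser, Thr (aliphatic alcohols), and Tyr (phenol).
Matching residues: Tyr1, Tyr3, Ser4, Ser6, Tyr7, Ser8, Tyr9, Thr14, Ser16, Ser20, Tyr21, Ser22, Ser23.

13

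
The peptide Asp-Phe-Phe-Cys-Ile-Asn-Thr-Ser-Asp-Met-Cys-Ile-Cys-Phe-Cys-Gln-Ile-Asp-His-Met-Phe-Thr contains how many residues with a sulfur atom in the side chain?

6

The sulfur-bearing residues are cysteine (–SH) and methionine (–S–CH₃).
Matching residues: Cys4, Met10, Cys11, Cys13, Cys15, Met20.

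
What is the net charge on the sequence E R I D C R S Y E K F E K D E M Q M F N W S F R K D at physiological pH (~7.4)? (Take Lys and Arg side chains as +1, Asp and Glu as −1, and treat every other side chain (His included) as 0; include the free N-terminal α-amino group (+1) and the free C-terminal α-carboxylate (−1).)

Positive (K, R): R2, R6, K10, K13, R24, K25 → +6.
Negative (D, E): E1, D4, E9, E12, D14, E15, D26 → −7.
The N-terminus (+1) and C-terminus (−1) cancel.
Net charge = (+6) + (−7) = −1.

-1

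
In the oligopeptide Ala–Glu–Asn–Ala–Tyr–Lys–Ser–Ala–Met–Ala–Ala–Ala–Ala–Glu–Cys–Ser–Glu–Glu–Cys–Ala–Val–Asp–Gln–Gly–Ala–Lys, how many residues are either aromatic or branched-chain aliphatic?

Aromatic: F, W, Y. Branched-chain aliphatic: I, L, V.
Aromatic residues here: Tyr5 (1).
Branched-chain aliphatic residues here: Val21 (1).
The two groups share no amino acid, so total = 1 + 1 = 2.

2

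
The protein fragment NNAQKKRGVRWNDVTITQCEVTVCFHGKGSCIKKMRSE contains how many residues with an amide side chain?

Only N (asparagine) and Q (glutamine) carry a side-chain carboxamide.
Matching residues: N1, N2, Q4, N12, Q18.

5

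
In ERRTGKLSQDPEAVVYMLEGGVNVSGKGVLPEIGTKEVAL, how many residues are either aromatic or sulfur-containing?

2

Aromatic: F, W, Y. Sulfur-containing: C, M.
Aromatic residues here: Y16 (1).
Sulfur-containing residues here: M17 (1).
The two groups share no amino acid, so total = 1 + 1 = 2.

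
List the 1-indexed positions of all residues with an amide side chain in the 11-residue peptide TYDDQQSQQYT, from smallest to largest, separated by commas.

The amide-side-chain residues are Asn (N) and Gln (Q).
Matching residues: Q5, Q6, Q8, Q9.

5, 6, 8, 9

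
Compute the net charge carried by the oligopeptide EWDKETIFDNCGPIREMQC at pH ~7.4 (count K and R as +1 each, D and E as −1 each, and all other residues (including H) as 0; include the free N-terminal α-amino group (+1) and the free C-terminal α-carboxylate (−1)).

Positive (K, R): K4, R15 → +2.
Negative (D, E): E1, D3, E5, D9, E16 → −5.
The N-terminus (+1) and C-terminus (−1) cancel.
Net charge = (+2) + (−5) = −3.

-3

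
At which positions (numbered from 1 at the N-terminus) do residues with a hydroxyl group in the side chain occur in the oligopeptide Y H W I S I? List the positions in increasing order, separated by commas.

1, 5

Serine (S), threonine (T), and tyrosine (Y) each carry a hydroxyl group on the side chain.
Matching residues: Y1, S5.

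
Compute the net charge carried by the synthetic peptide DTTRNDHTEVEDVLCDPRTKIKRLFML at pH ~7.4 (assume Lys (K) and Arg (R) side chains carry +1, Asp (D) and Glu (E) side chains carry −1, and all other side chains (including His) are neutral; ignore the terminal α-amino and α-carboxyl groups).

Positive (K, R): R4, R18, K20, K22, R23 → +5.
Negative (D, E): D1, D6, E9, E11, D12, D16 → −6.
Net charge = (+5) + (−6) = −1.

-1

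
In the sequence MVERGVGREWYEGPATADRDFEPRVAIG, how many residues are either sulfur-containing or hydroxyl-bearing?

3

Sulfur-containing: C, M. Hydroxyl-bearing: S, T, Y.
Sulfur-containing residues here: M1 (1).
Hydroxyl-bearing residues here: Y11, T16 (2).
The two groups share no amino acid, so total = 1 + 2 = 3.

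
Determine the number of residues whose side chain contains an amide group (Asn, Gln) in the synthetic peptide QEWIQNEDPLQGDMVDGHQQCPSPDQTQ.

8

Matching residues: Q1, Q5, N6, Q11, Q19, Q20, Q26, Q28.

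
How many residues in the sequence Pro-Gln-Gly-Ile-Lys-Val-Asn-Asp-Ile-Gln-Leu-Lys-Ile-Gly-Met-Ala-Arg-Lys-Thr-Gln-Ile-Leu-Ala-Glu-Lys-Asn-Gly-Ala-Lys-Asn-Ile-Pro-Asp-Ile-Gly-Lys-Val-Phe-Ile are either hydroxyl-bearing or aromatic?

Hydroxyl-bearing: S, T, Y. Aromatic: F, W, Y.
Hydroxyl-bearing residues here: Thr19 (1).
Aromatic residues here: Phe38 (1).
(Y belongs to both groups, but none appear in this sequence.) Total = 1 + 1 = 2.

2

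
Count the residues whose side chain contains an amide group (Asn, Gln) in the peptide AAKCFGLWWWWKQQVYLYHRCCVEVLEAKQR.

3

Matching residues: Q13, Q14, Q30.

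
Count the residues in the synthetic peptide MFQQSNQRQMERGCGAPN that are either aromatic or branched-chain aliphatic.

1

Aromatic: F, W, Y. Branched-chain aliphatic: I, L, V.
Aromatic residues here: F2 (1).
Branched-chain aliphatic residues here: none (0).
The two groups share no amino acid, so total = 1 + 0 = 1.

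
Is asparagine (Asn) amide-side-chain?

The amide-side-chain residues are Asn (N) and Gln (Q).
Asparagine is in this group.

Yes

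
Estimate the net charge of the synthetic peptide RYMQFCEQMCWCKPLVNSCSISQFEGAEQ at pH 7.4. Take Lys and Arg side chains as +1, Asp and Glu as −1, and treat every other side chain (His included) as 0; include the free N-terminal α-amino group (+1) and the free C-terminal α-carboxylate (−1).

Positive (K, R): R1, K13 → +2.
Negative (D, E): E7, E25, E28 → −3.
The N-terminus (+1) and C-terminus (−1) cancel.
Net charge = (+2) + (−3) = −1.

-1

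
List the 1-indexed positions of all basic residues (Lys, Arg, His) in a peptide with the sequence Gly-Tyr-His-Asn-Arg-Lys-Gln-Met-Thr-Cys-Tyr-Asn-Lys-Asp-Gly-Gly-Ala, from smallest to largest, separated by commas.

3, 5, 6, 13

Matching residues: His3, Arg5, Lys6, Lys13.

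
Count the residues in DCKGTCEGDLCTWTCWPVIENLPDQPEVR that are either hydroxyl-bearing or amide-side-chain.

Hydroxyl-bearing: S, T, Y. Amide-side-chain: N, Q.
Hydroxyl-bearing residues here: T5, T12, T14 (3).
Amide-side-chain residues here: N21, Q25 (2).
The two groups share no amino acid, so total = 3 + 2 = 5.

5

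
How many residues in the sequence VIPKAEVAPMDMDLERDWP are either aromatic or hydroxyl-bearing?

Aromatic: F, W, Y. Hydroxyl-bearing: S, T, Y.
Aromatic residues here: W18 (1).
Hydroxyl-bearing residues here: none (0).
(Y belongs to both groups, but none appear in this sequence.) Total = 1 + 0 = 1.

1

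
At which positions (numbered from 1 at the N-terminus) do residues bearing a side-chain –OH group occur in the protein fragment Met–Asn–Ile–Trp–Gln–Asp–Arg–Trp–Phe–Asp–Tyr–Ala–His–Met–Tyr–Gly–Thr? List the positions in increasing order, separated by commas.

The –OH-bearing residues are Ser, Thr (aliphatic alcohols), and Tyr (phenol).
Matching residues: Tyr11, Tyr15, Thr17.

11, 15, 17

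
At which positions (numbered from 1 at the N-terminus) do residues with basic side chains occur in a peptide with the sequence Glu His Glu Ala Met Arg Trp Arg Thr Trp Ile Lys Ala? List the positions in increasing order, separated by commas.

The basic amino acids are Lys (K), Arg (R), and His (H).
Matching residues: His2, Arg6, Arg8, Lys12.

2, 6, 8, 12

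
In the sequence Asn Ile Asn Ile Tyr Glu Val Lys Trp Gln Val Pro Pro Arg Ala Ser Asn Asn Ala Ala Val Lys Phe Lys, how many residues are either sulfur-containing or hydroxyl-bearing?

Sulfur-containing: C, M. Hydroxyl-bearing: S, T, Y.
Sulfur-containing residues here: none (0).
Hydroxyl-bearing residues here: Tyr5, Ser16 (2).
The two groups share no amino acid, so total = 0 + 2 = 2.

2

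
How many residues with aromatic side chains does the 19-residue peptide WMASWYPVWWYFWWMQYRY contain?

F, W, and Y each carry an aromatic ring on the side chain.
Matching residues: W1, W5, Y6, W9, W10, Y11, F12, W13, W14, Y17, Y19.

11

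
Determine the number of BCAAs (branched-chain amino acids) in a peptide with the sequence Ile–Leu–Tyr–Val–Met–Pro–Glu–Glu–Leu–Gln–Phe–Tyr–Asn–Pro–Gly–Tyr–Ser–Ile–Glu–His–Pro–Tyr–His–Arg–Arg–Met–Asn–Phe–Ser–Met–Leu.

6

Valine (V), leucine (L), and isoleucine (I) are the branched-chain amino acids.
Matching residues: Ile1, Leu2, Val4, Leu9, Ile18, Leu31.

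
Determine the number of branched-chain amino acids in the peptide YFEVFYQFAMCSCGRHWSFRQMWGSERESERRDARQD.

1

Valine (V), leucine (L), and isoleucine (I) are the branched-chain amino acids.
Matching residues: V4.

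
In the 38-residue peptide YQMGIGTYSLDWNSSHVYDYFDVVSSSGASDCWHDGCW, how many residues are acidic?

5

The acidic residues are Asp (D) and Glu (E), whose side chains end in a carboxylate group.
Matching residues: D11, D19, D22, D31, D35.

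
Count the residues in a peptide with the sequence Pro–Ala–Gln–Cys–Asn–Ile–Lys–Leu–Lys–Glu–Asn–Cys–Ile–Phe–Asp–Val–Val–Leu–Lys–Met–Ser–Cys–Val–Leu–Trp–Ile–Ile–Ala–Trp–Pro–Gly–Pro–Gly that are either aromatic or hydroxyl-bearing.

Aromatic: F, W, Y. Hydroxyl-bearing: S, T, Y.
Aromatic residues here: Phe14, Trp25, Trp29 (3).
Hydroxyl-bearing residues here: Ser21 (1).
(Y belongs to both groups, but none appear in this sequence.) Total = 3 + 1 = 4.

4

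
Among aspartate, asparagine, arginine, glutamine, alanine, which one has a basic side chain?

K, R, and H are the three residues with basic side chains (ε-amine, guanidinium, and imidazole respectively).
Of the listed options, only arginine belongs to this group.

arginine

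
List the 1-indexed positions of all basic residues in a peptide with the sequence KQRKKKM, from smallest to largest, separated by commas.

The basic amino acids are Lys (K), Arg (R), and His (H).
Matching residues: K1, R3, K4, K5, K6.

1, 3, 4, 5, 6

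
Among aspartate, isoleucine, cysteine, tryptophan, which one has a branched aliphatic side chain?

The BCAAs are Val, Leu, and Ile — aliphatic side chains with a branch point.
Of the listed options, only isoleucine belongs to this group.

isoleucine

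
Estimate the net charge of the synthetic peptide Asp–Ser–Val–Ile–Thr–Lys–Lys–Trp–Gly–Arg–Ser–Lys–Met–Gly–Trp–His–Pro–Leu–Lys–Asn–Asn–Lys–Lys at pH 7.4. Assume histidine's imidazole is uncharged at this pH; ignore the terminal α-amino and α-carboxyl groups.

Near pH 7.4, K and R contribute +1 each, D and E contribute −1 each, and every other side chain (His included, as stated) is uncharged.
Positive (K, R): Lys6, Lys7, Arg10, Lys12, Lys19, Lys22, Lys23 → +7.
Negative (D, E): Asp1 → −1.
Net charge = (+7) + (−1) = +6.

+6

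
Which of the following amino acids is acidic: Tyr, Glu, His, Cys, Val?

Aspartate (D) and glutamate (E) have carboxylic-acid side chains and are the acidic amino acids.
Of the listed options, only Glu belongs to this group.

Glu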